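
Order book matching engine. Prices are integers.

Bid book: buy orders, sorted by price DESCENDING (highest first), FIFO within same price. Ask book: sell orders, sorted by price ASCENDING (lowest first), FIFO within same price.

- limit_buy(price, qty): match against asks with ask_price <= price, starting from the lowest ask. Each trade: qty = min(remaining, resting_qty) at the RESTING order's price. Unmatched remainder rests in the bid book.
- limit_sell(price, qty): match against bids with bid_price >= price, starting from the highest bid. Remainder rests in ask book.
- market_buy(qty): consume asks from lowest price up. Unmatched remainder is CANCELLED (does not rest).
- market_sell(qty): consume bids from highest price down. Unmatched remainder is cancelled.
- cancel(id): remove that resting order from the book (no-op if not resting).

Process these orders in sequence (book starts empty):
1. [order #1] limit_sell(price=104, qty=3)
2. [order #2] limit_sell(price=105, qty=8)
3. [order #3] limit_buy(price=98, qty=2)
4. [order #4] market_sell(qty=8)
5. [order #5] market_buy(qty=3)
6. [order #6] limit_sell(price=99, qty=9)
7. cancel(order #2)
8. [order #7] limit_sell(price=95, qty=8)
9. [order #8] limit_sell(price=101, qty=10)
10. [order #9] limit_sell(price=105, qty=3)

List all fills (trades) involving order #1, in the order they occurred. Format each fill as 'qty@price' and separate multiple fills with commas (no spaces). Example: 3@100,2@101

After op 1 [order #1] limit_sell(price=104, qty=3): fills=none; bids=[-] asks=[#1:3@104]
After op 2 [order #2] limit_sell(price=105, qty=8): fills=none; bids=[-] asks=[#1:3@104 #2:8@105]
After op 3 [order #3] limit_buy(price=98, qty=2): fills=none; bids=[#3:2@98] asks=[#1:3@104 #2:8@105]
After op 4 [order #4] market_sell(qty=8): fills=#3x#4:2@98; bids=[-] asks=[#1:3@104 #2:8@105]
After op 5 [order #5] market_buy(qty=3): fills=#5x#1:3@104; bids=[-] asks=[#2:8@105]
After op 6 [order #6] limit_sell(price=99, qty=9): fills=none; bids=[-] asks=[#6:9@99 #2:8@105]
After op 7 cancel(order #2): fills=none; bids=[-] asks=[#6:9@99]
After op 8 [order #7] limit_sell(price=95, qty=8): fills=none; bids=[-] asks=[#7:8@95 #6:9@99]
After op 9 [order #8] limit_sell(price=101, qty=10): fills=none; bids=[-] asks=[#7:8@95 #6:9@99 #8:10@101]
After op 10 [order #9] limit_sell(price=105, qty=3): fills=none; bids=[-] asks=[#7:8@95 #6:9@99 #8:10@101 #9:3@105]

Answer: 3@104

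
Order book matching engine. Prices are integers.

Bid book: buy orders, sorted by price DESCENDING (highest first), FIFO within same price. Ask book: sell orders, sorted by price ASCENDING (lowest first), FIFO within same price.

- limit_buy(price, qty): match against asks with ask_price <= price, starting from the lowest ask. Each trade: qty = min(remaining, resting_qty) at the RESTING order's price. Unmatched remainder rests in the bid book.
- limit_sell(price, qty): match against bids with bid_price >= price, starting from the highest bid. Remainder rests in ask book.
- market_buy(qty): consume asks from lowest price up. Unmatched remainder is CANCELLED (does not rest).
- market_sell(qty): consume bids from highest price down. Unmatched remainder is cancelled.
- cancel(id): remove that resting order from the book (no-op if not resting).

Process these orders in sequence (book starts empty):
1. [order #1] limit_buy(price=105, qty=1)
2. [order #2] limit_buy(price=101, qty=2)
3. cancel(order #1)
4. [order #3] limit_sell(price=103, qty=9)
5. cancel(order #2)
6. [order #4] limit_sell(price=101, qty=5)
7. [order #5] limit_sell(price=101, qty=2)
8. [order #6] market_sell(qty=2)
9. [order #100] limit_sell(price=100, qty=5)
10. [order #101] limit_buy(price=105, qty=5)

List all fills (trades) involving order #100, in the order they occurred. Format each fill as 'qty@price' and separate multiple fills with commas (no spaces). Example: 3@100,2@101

After op 1 [order #1] limit_buy(price=105, qty=1): fills=none; bids=[#1:1@105] asks=[-]
After op 2 [order #2] limit_buy(price=101, qty=2): fills=none; bids=[#1:1@105 #2:2@101] asks=[-]
After op 3 cancel(order #1): fills=none; bids=[#2:2@101] asks=[-]
After op 4 [order #3] limit_sell(price=103, qty=9): fills=none; bids=[#2:2@101] asks=[#3:9@103]
After op 5 cancel(order #2): fills=none; bids=[-] asks=[#3:9@103]
After op 6 [order #4] limit_sell(price=101, qty=5): fills=none; bids=[-] asks=[#4:5@101 #3:9@103]
After op 7 [order #5] limit_sell(price=101, qty=2): fills=none; bids=[-] asks=[#4:5@101 #5:2@101 #3:9@103]
After op 8 [order #6] market_sell(qty=2): fills=none; bids=[-] asks=[#4:5@101 #5:2@101 #3:9@103]
After op 9 [order #100] limit_sell(price=100, qty=5): fills=none; bids=[-] asks=[#100:5@100 #4:5@101 #5:2@101 #3:9@103]
After op 10 [order #101] limit_buy(price=105, qty=5): fills=#101x#100:5@100; bids=[-] asks=[#4:5@101 #5:2@101 #3:9@103]

Answer: 5@100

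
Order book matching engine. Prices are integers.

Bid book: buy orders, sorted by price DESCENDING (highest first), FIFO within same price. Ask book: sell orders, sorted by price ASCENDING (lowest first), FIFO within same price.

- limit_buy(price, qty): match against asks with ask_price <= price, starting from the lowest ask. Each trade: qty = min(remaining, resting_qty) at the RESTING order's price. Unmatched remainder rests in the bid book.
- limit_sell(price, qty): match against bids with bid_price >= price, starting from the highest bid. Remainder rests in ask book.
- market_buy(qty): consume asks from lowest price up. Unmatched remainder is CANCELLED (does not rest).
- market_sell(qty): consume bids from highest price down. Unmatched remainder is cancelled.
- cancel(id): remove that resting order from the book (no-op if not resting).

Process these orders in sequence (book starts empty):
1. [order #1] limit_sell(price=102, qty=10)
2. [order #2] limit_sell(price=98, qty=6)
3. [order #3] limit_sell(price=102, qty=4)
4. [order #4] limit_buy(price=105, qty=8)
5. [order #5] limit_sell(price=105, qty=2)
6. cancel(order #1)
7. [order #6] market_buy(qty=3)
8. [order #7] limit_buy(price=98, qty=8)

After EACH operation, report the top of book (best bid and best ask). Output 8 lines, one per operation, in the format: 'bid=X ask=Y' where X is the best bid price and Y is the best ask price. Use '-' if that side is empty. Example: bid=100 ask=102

Answer: bid=- ask=102
bid=- ask=98
bid=- ask=98
bid=- ask=102
bid=- ask=102
bid=- ask=102
bid=- ask=102
bid=98 ask=102

Derivation:
After op 1 [order #1] limit_sell(price=102, qty=10): fills=none; bids=[-] asks=[#1:10@102]
After op 2 [order #2] limit_sell(price=98, qty=6): fills=none; bids=[-] asks=[#2:6@98 #1:10@102]
After op 3 [order #3] limit_sell(price=102, qty=4): fills=none; bids=[-] asks=[#2:6@98 #1:10@102 #3:4@102]
After op 4 [order #4] limit_buy(price=105, qty=8): fills=#4x#2:6@98 #4x#1:2@102; bids=[-] asks=[#1:8@102 #3:4@102]
After op 5 [order #5] limit_sell(price=105, qty=2): fills=none; bids=[-] asks=[#1:8@102 #3:4@102 #5:2@105]
After op 6 cancel(order #1): fills=none; bids=[-] asks=[#3:4@102 #5:2@105]
After op 7 [order #6] market_buy(qty=3): fills=#6x#3:3@102; bids=[-] asks=[#3:1@102 #5:2@105]
After op 8 [order #7] limit_buy(price=98, qty=8): fills=none; bids=[#7:8@98] asks=[#3:1@102 #5:2@105]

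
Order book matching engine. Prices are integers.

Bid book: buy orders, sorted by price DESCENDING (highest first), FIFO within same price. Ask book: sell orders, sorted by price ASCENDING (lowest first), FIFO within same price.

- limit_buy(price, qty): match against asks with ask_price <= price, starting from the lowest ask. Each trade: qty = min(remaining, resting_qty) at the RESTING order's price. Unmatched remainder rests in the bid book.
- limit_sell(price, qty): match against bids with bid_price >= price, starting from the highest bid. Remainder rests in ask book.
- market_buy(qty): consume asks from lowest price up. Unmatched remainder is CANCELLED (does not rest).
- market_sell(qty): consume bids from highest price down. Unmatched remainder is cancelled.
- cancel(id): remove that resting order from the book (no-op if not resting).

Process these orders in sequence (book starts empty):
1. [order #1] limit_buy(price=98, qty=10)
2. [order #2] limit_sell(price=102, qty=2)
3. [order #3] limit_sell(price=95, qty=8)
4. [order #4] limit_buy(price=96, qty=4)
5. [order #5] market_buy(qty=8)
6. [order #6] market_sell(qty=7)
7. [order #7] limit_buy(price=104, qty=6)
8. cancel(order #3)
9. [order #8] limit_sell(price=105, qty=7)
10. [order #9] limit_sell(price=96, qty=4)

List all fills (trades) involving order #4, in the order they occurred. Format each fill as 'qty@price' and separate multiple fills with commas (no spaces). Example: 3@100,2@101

After op 1 [order #1] limit_buy(price=98, qty=10): fills=none; bids=[#1:10@98] asks=[-]
After op 2 [order #2] limit_sell(price=102, qty=2): fills=none; bids=[#1:10@98] asks=[#2:2@102]
After op 3 [order #3] limit_sell(price=95, qty=8): fills=#1x#3:8@98; bids=[#1:2@98] asks=[#2:2@102]
After op 4 [order #4] limit_buy(price=96, qty=4): fills=none; bids=[#1:2@98 #4:4@96] asks=[#2:2@102]
After op 5 [order #5] market_buy(qty=8): fills=#5x#2:2@102; bids=[#1:2@98 #4:4@96] asks=[-]
After op 6 [order #6] market_sell(qty=7): fills=#1x#6:2@98 #4x#6:4@96; bids=[-] asks=[-]
After op 7 [order #7] limit_buy(price=104, qty=6): fills=none; bids=[#7:6@104] asks=[-]
After op 8 cancel(order #3): fills=none; bids=[#7:6@104] asks=[-]
After op 9 [order #8] limit_sell(price=105, qty=7): fills=none; bids=[#7:6@104] asks=[#8:7@105]
After op 10 [order #9] limit_sell(price=96, qty=4): fills=#7x#9:4@104; bids=[#7:2@104] asks=[#8:7@105]

Answer: 4@96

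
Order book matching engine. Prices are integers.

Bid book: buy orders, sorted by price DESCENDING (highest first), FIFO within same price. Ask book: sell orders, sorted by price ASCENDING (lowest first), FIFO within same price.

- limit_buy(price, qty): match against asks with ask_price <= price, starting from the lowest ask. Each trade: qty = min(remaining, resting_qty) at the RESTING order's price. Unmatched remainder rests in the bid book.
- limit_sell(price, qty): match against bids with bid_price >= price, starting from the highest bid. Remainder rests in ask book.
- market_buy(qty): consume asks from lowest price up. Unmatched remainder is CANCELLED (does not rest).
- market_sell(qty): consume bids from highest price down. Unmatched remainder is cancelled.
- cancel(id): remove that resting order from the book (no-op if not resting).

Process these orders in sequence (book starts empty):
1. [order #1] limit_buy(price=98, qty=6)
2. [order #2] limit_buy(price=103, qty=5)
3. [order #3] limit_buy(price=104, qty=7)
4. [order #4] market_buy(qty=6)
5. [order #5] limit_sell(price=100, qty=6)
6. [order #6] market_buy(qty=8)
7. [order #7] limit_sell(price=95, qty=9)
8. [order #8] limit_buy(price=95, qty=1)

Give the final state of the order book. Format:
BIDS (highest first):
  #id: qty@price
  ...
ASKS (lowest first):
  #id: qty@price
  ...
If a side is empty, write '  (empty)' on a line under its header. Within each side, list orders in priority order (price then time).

After op 1 [order #1] limit_buy(price=98, qty=6): fills=none; bids=[#1:6@98] asks=[-]
After op 2 [order #2] limit_buy(price=103, qty=5): fills=none; bids=[#2:5@103 #1:6@98] asks=[-]
After op 3 [order #3] limit_buy(price=104, qty=7): fills=none; bids=[#3:7@104 #2:5@103 #1:6@98] asks=[-]
After op 4 [order #4] market_buy(qty=6): fills=none; bids=[#3:7@104 #2:5@103 #1:6@98] asks=[-]
After op 5 [order #5] limit_sell(price=100, qty=6): fills=#3x#5:6@104; bids=[#3:1@104 #2:5@103 #1:6@98] asks=[-]
After op 6 [order #6] market_buy(qty=8): fills=none; bids=[#3:1@104 #2:5@103 #1:6@98] asks=[-]
After op 7 [order #7] limit_sell(price=95, qty=9): fills=#3x#7:1@104 #2x#7:5@103 #1x#7:3@98; bids=[#1:3@98] asks=[-]
After op 8 [order #8] limit_buy(price=95, qty=1): fills=none; bids=[#1:3@98 #8:1@95] asks=[-]

Answer: BIDS (highest first):
  #1: 3@98
  #8: 1@95
ASKS (lowest first):
  (empty)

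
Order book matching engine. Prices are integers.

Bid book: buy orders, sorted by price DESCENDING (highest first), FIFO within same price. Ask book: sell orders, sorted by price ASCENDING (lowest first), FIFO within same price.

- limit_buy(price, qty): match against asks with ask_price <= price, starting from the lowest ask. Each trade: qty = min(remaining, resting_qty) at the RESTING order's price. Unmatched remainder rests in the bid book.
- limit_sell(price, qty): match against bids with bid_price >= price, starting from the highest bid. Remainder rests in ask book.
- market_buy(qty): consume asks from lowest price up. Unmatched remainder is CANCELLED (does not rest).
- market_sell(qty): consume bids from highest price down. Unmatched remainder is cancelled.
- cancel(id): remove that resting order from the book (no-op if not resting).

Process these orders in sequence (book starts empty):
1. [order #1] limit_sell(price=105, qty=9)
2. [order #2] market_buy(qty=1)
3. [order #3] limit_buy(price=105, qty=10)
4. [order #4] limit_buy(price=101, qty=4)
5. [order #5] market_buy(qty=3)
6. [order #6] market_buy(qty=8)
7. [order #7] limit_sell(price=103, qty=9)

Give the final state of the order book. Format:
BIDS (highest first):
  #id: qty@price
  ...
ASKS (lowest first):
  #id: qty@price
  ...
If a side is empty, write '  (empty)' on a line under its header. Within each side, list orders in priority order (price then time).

Answer: BIDS (highest first):
  #4: 4@101
ASKS (lowest first):
  #7: 7@103

Derivation:
After op 1 [order #1] limit_sell(price=105, qty=9): fills=none; bids=[-] asks=[#1:9@105]
After op 2 [order #2] market_buy(qty=1): fills=#2x#1:1@105; bids=[-] asks=[#1:8@105]
After op 3 [order #3] limit_buy(price=105, qty=10): fills=#3x#1:8@105; bids=[#3:2@105] asks=[-]
After op 4 [order #4] limit_buy(price=101, qty=4): fills=none; bids=[#3:2@105 #4:4@101] asks=[-]
After op 5 [order #5] market_buy(qty=3): fills=none; bids=[#3:2@105 #4:4@101] asks=[-]
After op 6 [order #6] market_buy(qty=8): fills=none; bids=[#3:2@105 #4:4@101] asks=[-]
After op 7 [order #7] limit_sell(price=103, qty=9): fills=#3x#7:2@105; bids=[#4:4@101] asks=[#7:7@103]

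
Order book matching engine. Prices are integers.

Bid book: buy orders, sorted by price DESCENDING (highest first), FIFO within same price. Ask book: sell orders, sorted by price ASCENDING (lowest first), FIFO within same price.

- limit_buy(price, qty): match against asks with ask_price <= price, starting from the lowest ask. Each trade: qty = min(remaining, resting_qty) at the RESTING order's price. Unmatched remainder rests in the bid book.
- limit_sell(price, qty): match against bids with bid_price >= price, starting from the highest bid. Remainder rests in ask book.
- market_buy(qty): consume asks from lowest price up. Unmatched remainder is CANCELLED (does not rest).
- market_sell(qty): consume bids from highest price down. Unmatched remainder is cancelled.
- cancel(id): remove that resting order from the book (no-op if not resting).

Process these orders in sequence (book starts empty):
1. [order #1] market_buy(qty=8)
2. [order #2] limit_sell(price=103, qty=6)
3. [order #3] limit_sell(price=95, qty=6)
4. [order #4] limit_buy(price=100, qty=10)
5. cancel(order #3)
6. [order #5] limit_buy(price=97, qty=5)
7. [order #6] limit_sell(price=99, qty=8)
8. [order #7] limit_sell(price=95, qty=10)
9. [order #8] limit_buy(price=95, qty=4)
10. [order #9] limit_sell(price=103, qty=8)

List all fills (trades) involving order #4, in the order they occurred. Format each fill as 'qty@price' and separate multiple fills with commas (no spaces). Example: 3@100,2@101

After op 1 [order #1] market_buy(qty=8): fills=none; bids=[-] asks=[-]
After op 2 [order #2] limit_sell(price=103, qty=6): fills=none; bids=[-] asks=[#2:6@103]
After op 3 [order #3] limit_sell(price=95, qty=6): fills=none; bids=[-] asks=[#3:6@95 #2:6@103]
After op 4 [order #4] limit_buy(price=100, qty=10): fills=#4x#3:6@95; bids=[#4:4@100] asks=[#2:6@103]
After op 5 cancel(order #3): fills=none; bids=[#4:4@100] asks=[#2:6@103]
After op 6 [order #5] limit_buy(price=97, qty=5): fills=none; bids=[#4:4@100 #5:5@97] asks=[#2:6@103]
After op 7 [order #6] limit_sell(price=99, qty=8): fills=#4x#6:4@100; bids=[#5:5@97] asks=[#6:4@99 #2:6@103]
After op 8 [order #7] limit_sell(price=95, qty=10): fills=#5x#7:5@97; bids=[-] asks=[#7:5@95 #6:4@99 #2:6@103]
After op 9 [order #8] limit_buy(price=95, qty=4): fills=#8x#7:4@95; bids=[-] asks=[#7:1@95 #6:4@99 #2:6@103]
After op 10 [order #9] limit_sell(price=103, qty=8): fills=none; bids=[-] asks=[#7:1@95 #6:4@99 #2:6@103 #9:8@103]

Answer: 6@95,4@100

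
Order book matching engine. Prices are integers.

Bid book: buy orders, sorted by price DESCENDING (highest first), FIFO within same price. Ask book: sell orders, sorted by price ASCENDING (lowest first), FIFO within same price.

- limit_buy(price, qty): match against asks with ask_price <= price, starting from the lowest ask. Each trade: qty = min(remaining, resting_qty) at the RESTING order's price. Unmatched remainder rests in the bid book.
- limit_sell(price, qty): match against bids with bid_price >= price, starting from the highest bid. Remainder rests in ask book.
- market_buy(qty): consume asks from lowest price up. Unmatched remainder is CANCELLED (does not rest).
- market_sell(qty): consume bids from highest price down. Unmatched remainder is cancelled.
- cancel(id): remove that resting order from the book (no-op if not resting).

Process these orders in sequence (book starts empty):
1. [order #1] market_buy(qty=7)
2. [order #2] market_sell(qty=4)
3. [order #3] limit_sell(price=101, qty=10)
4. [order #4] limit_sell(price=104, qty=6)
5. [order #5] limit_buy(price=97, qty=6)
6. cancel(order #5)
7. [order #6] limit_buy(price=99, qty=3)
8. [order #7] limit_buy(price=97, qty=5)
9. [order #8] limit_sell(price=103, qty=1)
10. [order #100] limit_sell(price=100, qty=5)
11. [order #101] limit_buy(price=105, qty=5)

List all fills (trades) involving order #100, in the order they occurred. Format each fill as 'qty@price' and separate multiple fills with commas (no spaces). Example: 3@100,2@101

After op 1 [order #1] market_buy(qty=7): fills=none; bids=[-] asks=[-]
After op 2 [order #2] market_sell(qty=4): fills=none; bids=[-] asks=[-]
After op 3 [order #3] limit_sell(price=101, qty=10): fills=none; bids=[-] asks=[#3:10@101]
After op 4 [order #4] limit_sell(price=104, qty=6): fills=none; bids=[-] asks=[#3:10@101 #4:6@104]
After op 5 [order #5] limit_buy(price=97, qty=6): fills=none; bids=[#5:6@97] asks=[#3:10@101 #4:6@104]
After op 6 cancel(order #5): fills=none; bids=[-] asks=[#3:10@101 #4:6@104]
After op 7 [order #6] limit_buy(price=99, qty=3): fills=none; bids=[#6:3@99] asks=[#3:10@101 #4:6@104]
After op 8 [order #7] limit_buy(price=97, qty=5): fills=none; bids=[#6:3@99 #7:5@97] asks=[#3:10@101 #4:6@104]
After op 9 [order #8] limit_sell(price=103, qty=1): fills=none; bids=[#6:3@99 #7:5@97] asks=[#3:10@101 #8:1@103 #4:6@104]
After op 10 [order #100] limit_sell(price=100, qty=5): fills=none; bids=[#6:3@99 #7:5@97] asks=[#100:5@100 #3:10@101 #8:1@103 #4:6@104]
After op 11 [order #101] limit_buy(price=105, qty=5): fills=#101x#100:5@100; bids=[#6:3@99 #7:5@97] asks=[#3:10@101 #8:1@103 #4:6@104]

Answer: 5@100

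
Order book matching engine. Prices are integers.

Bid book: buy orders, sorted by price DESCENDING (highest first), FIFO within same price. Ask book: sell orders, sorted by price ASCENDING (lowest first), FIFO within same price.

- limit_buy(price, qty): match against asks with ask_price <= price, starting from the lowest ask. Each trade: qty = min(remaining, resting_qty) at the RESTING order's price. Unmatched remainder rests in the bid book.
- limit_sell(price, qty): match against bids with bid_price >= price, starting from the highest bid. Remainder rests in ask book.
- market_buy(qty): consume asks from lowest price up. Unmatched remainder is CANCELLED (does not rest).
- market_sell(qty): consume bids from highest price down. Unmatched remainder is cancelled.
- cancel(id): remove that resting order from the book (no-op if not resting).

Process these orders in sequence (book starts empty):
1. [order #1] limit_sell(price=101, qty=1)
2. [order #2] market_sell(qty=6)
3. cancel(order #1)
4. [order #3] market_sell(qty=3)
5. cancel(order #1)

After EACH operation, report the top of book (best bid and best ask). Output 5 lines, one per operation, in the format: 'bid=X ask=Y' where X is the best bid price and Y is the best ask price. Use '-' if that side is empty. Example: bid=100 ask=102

After op 1 [order #1] limit_sell(price=101, qty=1): fills=none; bids=[-] asks=[#1:1@101]
After op 2 [order #2] market_sell(qty=6): fills=none; bids=[-] asks=[#1:1@101]
After op 3 cancel(order #1): fills=none; bids=[-] asks=[-]
After op 4 [order #3] market_sell(qty=3): fills=none; bids=[-] asks=[-]
After op 5 cancel(order #1): fills=none; bids=[-] asks=[-]

Answer: bid=- ask=101
bid=- ask=101
bid=- ask=-
bid=- ask=-
bid=- ask=-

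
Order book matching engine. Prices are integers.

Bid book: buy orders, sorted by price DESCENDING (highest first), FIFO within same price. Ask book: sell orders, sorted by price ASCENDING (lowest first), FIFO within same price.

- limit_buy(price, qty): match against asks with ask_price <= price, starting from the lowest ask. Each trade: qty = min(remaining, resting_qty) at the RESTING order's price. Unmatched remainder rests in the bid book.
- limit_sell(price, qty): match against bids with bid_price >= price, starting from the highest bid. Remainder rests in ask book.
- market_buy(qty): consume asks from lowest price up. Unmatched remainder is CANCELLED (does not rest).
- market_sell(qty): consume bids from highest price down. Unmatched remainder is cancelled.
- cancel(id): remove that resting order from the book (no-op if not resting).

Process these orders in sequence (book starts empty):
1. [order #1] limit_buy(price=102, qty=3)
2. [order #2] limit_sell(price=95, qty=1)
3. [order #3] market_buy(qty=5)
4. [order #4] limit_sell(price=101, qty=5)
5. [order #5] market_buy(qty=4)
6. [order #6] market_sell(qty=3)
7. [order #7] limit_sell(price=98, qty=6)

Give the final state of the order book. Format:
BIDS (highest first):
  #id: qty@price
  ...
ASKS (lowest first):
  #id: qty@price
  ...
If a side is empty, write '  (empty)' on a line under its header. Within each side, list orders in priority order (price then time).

Answer: BIDS (highest first):
  (empty)
ASKS (lowest first):
  #7: 6@98

Derivation:
After op 1 [order #1] limit_buy(price=102, qty=3): fills=none; bids=[#1:3@102] asks=[-]
After op 2 [order #2] limit_sell(price=95, qty=1): fills=#1x#2:1@102; bids=[#1:2@102] asks=[-]
After op 3 [order #3] market_buy(qty=5): fills=none; bids=[#1:2@102] asks=[-]
After op 4 [order #4] limit_sell(price=101, qty=5): fills=#1x#4:2@102; bids=[-] asks=[#4:3@101]
After op 5 [order #5] market_buy(qty=4): fills=#5x#4:3@101; bids=[-] asks=[-]
After op 6 [order #6] market_sell(qty=3): fills=none; bids=[-] asks=[-]
After op 7 [order #7] limit_sell(price=98, qty=6): fills=none; bids=[-] asks=[#7:6@98]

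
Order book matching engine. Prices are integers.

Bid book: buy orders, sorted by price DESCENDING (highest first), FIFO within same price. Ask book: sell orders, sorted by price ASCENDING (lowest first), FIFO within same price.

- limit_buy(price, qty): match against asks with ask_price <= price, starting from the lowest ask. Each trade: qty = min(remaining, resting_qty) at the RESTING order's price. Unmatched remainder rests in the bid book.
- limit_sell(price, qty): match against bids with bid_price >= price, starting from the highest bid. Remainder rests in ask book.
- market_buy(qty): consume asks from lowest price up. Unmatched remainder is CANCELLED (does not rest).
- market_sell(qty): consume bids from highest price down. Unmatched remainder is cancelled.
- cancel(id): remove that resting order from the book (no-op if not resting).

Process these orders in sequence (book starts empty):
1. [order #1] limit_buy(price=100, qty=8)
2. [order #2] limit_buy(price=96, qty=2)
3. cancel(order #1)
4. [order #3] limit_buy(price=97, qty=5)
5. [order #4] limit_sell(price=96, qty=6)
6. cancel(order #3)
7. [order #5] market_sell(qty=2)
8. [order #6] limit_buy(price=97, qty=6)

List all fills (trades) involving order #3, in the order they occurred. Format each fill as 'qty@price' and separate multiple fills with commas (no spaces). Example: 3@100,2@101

After op 1 [order #1] limit_buy(price=100, qty=8): fills=none; bids=[#1:8@100] asks=[-]
After op 2 [order #2] limit_buy(price=96, qty=2): fills=none; bids=[#1:8@100 #2:2@96] asks=[-]
After op 3 cancel(order #1): fills=none; bids=[#2:2@96] asks=[-]
After op 4 [order #3] limit_buy(price=97, qty=5): fills=none; bids=[#3:5@97 #2:2@96] asks=[-]
After op 5 [order #4] limit_sell(price=96, qty=6): fills=#3x#4:5@97 #2x#4:1@96; bids=[#2:1@96] asks=[-]
After op 6 cancel(order #3): fills=none; bids=[#2:1@96] asks=[-]
After op 7 [order #5] market_sell(qty=2): fills=#2x#5:1@96; bids=[-] asks=[-]
After op 8 [order #6] limit_buy(price=97, qty=6): fills=none; bids=[#6:6@97] asks=[-]

Answer: 5@97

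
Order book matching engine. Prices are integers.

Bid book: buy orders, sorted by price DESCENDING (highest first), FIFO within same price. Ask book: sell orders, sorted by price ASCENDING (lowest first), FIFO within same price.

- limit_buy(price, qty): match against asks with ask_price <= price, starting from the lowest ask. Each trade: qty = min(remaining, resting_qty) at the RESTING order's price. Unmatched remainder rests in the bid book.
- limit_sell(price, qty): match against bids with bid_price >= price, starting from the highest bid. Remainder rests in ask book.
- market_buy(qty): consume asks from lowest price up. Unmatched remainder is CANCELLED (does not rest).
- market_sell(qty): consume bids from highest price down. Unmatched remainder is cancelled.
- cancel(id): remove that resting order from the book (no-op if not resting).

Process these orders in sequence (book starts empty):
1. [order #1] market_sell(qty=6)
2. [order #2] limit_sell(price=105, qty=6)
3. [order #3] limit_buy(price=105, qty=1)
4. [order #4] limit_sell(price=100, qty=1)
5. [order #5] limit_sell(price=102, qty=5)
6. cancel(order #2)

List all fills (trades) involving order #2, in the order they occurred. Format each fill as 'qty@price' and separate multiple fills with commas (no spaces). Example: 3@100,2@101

After op 1 [order #1] market_sell(qty=6): fills=none; bids=[-] asks=[-]
After op 2 [order #2] limit_sell(price=105, qty=6): fills=none; bids=[-] asks=[#2:6@105]
After op 3 [order #3] limit_buy(price=105, qty=1): fills=#3x#2:1@105; bids=[-] asks=[#2:5@105]
After op 4 [order #4] limit_sell(price=100, qty=1): fills=none; bids=[-] asks=[#4:1@100 #2:5@105]
After op 5 [order #5] limit_sell(price=102, qty=5): fills=none; bids=[-] asks=[#4:1@100 #5:5@102 #2:5@105]
After op 6 cancel(order #2): fills=none; bids=[-] asks=[#4:1@100 #5:5@102]

Answer: 1@105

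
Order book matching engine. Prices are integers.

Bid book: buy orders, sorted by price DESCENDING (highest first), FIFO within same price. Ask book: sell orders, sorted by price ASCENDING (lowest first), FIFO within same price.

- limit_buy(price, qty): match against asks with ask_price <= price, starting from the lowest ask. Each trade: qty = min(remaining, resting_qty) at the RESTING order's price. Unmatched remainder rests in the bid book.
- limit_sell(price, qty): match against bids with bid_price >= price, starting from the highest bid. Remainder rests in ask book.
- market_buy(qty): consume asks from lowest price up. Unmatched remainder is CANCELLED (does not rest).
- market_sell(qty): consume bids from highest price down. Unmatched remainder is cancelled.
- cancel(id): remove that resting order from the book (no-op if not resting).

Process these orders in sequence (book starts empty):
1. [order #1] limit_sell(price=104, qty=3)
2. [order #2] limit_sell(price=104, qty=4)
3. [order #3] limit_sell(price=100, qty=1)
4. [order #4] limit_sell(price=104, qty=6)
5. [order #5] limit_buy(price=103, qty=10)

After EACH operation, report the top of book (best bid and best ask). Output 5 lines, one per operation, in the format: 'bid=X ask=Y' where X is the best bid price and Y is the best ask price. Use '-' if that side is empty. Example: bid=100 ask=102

Answer: bid=- ask=104
bid=- ask=104
bid=- ask=100
bid=- ask=100
bid=103 ask=104

Derivation:
After op 1 [order #1] limit_sell(price=104, qty=3): fills=none; bids=[-] asks=[#1:3@104]
After op 2 [order #2] limit_sell(price=104, qty=4): fills=none; bids=[-] asks=[#1:3@104 #2:4@104]
After op 3 [order #3] limit_sell(price=100, qty=1): fills=none; bids=[-] asks=[#3:1@100 #1:3@104 #2:4@104]
After op 4 [order #4] limit_sell(price=104, qty=6): fills=none; bids=[-] asks=[#3:1@100 #1:3@104 #2:4@104 #4:6@104]
After op 5 [order #5] limit_buy(price=103, qty=10): fills=#5x#3:1@100; bids=[#5:9@103] asks=[#1:3@104 #2:4@104 #4:6@104]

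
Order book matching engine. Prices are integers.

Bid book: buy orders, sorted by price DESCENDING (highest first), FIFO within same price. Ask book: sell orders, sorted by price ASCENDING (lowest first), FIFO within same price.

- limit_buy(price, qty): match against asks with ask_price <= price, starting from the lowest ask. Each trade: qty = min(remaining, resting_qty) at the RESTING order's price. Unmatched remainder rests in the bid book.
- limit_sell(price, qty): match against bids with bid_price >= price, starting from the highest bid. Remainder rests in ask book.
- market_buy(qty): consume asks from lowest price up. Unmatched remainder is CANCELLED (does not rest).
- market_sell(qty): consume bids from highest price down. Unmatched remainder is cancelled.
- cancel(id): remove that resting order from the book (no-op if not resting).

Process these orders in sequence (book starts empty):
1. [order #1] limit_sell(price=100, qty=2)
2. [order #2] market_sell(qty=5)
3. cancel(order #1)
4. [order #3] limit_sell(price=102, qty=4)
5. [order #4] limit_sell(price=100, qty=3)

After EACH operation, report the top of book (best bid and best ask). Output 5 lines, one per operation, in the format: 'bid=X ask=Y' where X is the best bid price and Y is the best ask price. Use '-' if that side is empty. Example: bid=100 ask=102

After op 1 [order #1] limit_sell(price=100, qty=2): fills=none; bids=[-] asks=[#1:2@100]
After op 2 [order #2] market_sell(qty=5): fills=none; bids=[-] asks=[#1:2@100]
After op 3 cancel(order #1): fills=none; bids=[-] asks=[-]
After op 4 [order #3] limit_sell(price=102, qty=4): fills=none; bids=[-] asks=[#3:4@102]
After op 5 [order #4] limit_sell(price=100, qty=3): fills=none; bids=[-] asks=[#4:3@100 #3:4@102]

Answer: bid=- ask=100
bid=- ask=100
bid=- ask=-
bid=- ask=102
bid=- ask=100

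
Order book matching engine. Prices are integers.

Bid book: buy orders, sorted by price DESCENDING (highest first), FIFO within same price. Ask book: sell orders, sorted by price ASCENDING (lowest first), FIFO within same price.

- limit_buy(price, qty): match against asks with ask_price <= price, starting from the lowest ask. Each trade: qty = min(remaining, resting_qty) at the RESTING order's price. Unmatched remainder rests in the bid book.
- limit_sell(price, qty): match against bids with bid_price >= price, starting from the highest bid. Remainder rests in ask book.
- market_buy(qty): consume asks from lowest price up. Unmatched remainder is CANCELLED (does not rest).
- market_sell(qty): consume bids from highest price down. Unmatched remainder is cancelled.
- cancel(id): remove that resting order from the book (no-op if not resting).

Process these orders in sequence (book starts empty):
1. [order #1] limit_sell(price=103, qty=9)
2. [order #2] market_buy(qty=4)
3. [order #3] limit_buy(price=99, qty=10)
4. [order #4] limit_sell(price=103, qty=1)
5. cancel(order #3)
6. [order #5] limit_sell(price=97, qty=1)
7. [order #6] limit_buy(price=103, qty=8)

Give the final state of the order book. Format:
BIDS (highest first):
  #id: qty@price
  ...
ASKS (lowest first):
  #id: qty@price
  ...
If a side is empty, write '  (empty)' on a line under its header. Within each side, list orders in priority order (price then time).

Answer: BIDS (highest first):
  #6: 1@103
ASKS (lowest first):
  (empty)

Derivation:
After op 1 [order #1] limit_sell(price=103, qty=9): fills=none; bids=[-] asks=[#1:9@103]
After op 2 [order #2] market_buy(qty=4): fills=#2x#1:4@103; bids=[-] asks=[#1:5@103]
After op 3 [order #3] limit_buy(price=99, qty=10): fills=none; bids=[#3:10@99] asks=[#1:5@103]
After op 4 [order #4] limit_sell(price=103, qty=1): fills=none; bids=[#3:10@99] asks=[#1:5@103 #4:1@103]
After op 5 cancel(order #3): fills=none; bids=[-] asks=[#1:5@103 #4:1@103]
After op 6 [order #5] limit_sell(price=97, qty=1): fills=none; bids=[-] asks=[#5:1@97 #1:5@103 #4:1@103]
After op 7 [order #6] limit_buy(price=103, qty=8): fills=#6x#5:1@97 #6x#1:5@103 #6x#4:1@103; bids=[#6:1@103] asks=[-]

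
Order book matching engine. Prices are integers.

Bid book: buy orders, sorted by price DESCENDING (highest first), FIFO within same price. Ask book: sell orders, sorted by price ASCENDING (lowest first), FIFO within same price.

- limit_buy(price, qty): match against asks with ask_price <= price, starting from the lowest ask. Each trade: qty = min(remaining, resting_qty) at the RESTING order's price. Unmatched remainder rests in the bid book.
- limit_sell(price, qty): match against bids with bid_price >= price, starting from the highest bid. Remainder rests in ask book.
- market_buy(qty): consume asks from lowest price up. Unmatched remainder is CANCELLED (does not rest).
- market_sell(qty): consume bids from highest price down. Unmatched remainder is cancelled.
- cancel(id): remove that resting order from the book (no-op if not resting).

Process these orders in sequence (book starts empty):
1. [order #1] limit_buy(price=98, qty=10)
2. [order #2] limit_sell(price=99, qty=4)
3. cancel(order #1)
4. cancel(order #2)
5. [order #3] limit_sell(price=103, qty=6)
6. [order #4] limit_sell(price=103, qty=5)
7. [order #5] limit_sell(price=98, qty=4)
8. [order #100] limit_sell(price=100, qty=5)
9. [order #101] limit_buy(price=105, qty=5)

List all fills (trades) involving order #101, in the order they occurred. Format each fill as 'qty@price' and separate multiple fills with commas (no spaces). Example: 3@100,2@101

After op 1 [order #1] limit_buy(price=98, qty=10): fills=none; bids=[#1:10@98] asks=[-]
After op 2 [order #2] limit_sell(price=99, qty=4): fills=none; bids=[#1:10@98] asks=[#2:4@99]
After op 3 cancel(order #1): fills=none; bids=[-] asks=[#2:4@99]
After op 4 cancel(order #2): fills=none; bids=[-] asks=[-]
After op 5 [order #3] limit_sell(price=103, qty=6): fills=none; bids=[-] asks=[#3:6@103]
After op 6 [order #4] limit_sell(price=103, qty=5): fills=none; bids=[-] asks=[#3:6@103 #4:5@103]
After op 7 [order #5] limit_sell(price=98, qty=4): fills=none; bids=[-] asks=[#5:4@98 #3:6@103 #4:5@103]
After op 8 [order #100] limit_sell(price=100, qty=5): fills=none; bids=[-] asks=[#5:4@98 #100:5@100 #3:6@103 #4:5@103]
After op 9 [order #101] limit_buy(price=105, qty=5): fills=#101x#5:4@98 #101x#100:1@100; bids=[-] asks=[#100:4@100 #3:6@103 #4:5@103]

Answer: 4@98,1@100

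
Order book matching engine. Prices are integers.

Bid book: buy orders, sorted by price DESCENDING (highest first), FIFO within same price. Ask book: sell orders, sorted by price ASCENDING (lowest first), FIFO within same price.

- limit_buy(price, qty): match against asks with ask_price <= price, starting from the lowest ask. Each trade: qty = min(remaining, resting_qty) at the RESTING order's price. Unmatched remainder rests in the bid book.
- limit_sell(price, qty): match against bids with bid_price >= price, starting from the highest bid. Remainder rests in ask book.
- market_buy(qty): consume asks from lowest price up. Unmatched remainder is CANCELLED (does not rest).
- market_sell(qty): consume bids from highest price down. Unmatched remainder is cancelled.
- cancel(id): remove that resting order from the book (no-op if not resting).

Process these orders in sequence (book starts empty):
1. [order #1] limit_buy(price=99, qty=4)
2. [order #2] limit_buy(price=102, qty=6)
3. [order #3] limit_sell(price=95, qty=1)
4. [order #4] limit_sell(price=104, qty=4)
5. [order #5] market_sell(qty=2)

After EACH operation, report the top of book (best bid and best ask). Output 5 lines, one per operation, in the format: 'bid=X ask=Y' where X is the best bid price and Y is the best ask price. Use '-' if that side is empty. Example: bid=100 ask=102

Answer: bid=99 ask=-
bid=102 ask=-
bid=102 ask=-
bid=102 ask=104
bid=102 ask=104

Derivation:
After op 1 [order #1] limit_buy(price=99, qty=4): fills=none; bids=[#1:4@99] asks=[-]
After op 2 [order #2] limit_buy(price=102, qty=6): fills=none; bids=[#2:6@102 #1:4@99] asks=[-]
After op 3 [order #3] limit_sell(price=95, qty=1): fills=#2x#3:1@102; bids=[#2:5@102 #1:4@99] asks=[-]
After op 4 [order #4] limit_sell(price=104, qty=4): fills=none; bids=[#2:5@102 #1:4@99] asks=[#4:4@104]
After op 5 [order #5] market_sell(qty=2): fills=#2x#5:2@102; bids=[#2:3@102 #1:4@99] asks=[#4:4@104]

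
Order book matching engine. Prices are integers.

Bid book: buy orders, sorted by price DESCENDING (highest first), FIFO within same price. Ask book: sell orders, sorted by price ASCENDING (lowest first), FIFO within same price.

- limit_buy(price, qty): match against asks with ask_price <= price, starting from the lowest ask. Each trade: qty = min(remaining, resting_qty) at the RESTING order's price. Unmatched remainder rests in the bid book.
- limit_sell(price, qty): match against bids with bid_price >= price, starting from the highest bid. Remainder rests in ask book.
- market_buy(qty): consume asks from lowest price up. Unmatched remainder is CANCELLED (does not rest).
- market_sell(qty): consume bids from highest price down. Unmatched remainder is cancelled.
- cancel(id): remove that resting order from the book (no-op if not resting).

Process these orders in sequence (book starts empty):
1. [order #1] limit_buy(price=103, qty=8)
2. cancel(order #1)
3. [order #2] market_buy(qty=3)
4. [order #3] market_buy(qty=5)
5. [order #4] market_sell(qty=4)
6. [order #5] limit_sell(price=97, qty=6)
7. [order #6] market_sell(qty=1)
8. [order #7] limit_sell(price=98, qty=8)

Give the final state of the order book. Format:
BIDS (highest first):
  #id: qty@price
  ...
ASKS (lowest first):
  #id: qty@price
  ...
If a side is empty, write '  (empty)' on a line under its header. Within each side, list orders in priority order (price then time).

Answer: BIDS (highest first):
  (empty)
ASKS (lowest first):
  #5: 6@97
  #7: 8@98

Derivation:
After op 1 [order #1] limit_buy(price=103, qty=8): fills=none; bids=[#1:8@103] asks=[-]
After op 2 cancel(order #1): fills=none; bids=[-] asks=[-]
After op 3 [order #2] market_buy(qty=3): fills=none; bids=[-] asks=[-]
After op 4 [order #3] market_buy(qty=5): fills=none; bids=[-] asks=[-]
After op 5 [order #4] market_sell(qty=4): fills=none; bids=[-] asks=[-]
After op 6 [order #5] limit_sell(price=97, qty=6): fills=none; bids=[-] asks=[#5:6@97]
After op 7 [order #6] market_sell(qty=1): fills=none; bids=[-] asks=[#5:6@97]
After op 8 [order #7] limit_sell(price=98, qty=8): fills=none; bids=[-] asks=[#5:6@97 #7:8@98]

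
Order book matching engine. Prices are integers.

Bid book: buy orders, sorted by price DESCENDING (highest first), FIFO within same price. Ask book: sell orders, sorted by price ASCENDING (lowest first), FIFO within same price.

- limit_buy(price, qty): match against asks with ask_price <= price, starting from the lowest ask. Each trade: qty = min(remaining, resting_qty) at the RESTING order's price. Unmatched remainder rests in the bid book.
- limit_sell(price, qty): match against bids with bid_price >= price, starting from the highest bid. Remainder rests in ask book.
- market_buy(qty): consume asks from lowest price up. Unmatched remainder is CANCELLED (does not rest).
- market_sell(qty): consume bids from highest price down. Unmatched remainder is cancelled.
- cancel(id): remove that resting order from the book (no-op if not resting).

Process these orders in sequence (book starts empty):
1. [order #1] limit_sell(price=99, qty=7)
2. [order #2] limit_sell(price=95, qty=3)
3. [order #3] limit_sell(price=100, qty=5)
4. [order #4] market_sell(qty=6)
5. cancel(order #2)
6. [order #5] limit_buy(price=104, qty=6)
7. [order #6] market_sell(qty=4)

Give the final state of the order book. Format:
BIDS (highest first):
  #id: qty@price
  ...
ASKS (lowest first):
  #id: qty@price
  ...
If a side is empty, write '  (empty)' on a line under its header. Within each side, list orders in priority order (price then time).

Answer: BIDS (highest first):
  (empty)
ASKS (lowest first):
  #1: 1@99
  #3: 5@100

Derivation:
After op 1 [order #1] limit_sell(price=99, qty=7): fills=none; bids=[-] asks=[#1:7@99]
After op 2 [order #2] limit_sell(price=95, qty=3): fills=none; bids=[-] asks=[#2:3@95 #1:7@99]
After op 3 [order #3] limit_sell(price=100, qty=5): fills=none; bids=[-] asks=[#2:3@95 #1:7@99 #3:5@100]
After op 4 [order #4] market_sell(qty=6): fills=none; bids=[-] asks=[#2:3@95 #1:7@99 #3:5@100]
After op 5 cancel(order #2): fills=none; bids=[-] asks=[#1:7@99 #3:5@100]
After op 6 [order #5] limit_buy(price=104, qty=6): fills=#5x#1:6@99; bids=[-] asks=[#1:1@99 #3:5@100]
After op 7 [order #6] market_sell(qty=4): fills=none; bids=[-] asks=[#1:1@99 #3:5@100]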